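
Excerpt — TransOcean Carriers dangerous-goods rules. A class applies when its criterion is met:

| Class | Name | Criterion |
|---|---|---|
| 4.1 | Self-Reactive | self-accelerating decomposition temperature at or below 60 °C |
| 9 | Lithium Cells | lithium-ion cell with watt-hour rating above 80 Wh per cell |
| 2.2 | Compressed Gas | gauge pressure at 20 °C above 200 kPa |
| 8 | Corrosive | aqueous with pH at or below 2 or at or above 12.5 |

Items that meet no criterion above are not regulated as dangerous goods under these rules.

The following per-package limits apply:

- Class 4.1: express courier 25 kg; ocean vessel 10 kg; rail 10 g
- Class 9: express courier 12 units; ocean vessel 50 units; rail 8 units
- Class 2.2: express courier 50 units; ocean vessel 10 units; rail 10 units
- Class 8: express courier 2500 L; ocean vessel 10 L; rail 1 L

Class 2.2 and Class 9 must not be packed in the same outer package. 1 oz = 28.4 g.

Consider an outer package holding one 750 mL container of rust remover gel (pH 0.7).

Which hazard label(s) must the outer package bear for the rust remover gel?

Rust remover gel: pH 0.7 ≤ 2 → Class 8 (Corrosive).
Only the Class 8 label is required.

Class 8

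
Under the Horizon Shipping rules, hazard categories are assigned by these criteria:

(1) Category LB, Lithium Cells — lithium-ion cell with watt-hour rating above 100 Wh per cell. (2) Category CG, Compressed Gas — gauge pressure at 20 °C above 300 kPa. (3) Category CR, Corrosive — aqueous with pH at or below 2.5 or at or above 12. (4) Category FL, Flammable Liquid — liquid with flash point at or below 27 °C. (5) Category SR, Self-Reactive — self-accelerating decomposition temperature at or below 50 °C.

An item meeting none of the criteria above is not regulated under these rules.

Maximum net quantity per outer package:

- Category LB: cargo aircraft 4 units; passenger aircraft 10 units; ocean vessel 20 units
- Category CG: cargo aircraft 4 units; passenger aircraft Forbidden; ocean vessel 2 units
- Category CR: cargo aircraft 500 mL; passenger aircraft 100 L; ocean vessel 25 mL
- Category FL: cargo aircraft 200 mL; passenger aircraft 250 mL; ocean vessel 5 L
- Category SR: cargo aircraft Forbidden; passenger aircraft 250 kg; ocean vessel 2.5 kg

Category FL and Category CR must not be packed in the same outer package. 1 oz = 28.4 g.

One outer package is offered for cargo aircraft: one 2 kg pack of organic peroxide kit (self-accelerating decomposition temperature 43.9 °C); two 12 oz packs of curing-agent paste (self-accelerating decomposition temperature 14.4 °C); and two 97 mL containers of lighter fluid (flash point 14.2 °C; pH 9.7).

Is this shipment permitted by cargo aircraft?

No

Self-accelerating decomposition temperature 43.9 °C meets the Category SR criterion (Self-Reactive), so the organic peroxide kit is Category SR.
The curing-agent paste has self-accelerating decomposition temperature 14.4 °C, which is ≤ 50 °C, so it is Category SR (Self-Reactive).
Lighter fluid: flash point 14.2 °C ≤ 27 °C → Category FL (Flammable Liquid).
Category FL quantity: two 97 mL containers = 194 mL.
194 mL is within the cargo aircraft limit of 200 mL for Category FL.
Category SR net quantity: 2 kg + (two 12 oz packs = 681.6 g) = 2681.6 g.
Category SR is Forbidden by cargo aircraft.
The segregation rule (Category FL with Category CR) does not apply to Category FL with Category SR.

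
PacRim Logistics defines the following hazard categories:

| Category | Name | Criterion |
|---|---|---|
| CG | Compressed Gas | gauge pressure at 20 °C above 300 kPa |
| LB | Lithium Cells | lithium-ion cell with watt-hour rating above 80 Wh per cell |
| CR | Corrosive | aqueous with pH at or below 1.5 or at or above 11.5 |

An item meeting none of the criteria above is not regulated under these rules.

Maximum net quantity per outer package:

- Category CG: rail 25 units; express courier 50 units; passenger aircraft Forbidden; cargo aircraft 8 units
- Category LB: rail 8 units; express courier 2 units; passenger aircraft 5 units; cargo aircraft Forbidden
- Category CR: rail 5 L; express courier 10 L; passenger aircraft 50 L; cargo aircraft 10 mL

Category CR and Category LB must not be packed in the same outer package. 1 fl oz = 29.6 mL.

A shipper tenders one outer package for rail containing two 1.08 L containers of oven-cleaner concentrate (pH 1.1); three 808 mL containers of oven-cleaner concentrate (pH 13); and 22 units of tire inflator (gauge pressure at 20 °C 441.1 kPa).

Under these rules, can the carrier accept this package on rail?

Yes

The oven-cleaner concentrate has pH 1.1, which is ≤ 1.5, so it is Category CR (Corrosive).
The oven-cleaner concentrate has pH 13, which is ≥ 11.5, so it is Category CR (Corrosive).
The tire inflator has gauge pressure at 20 °C 441.1 kPa, which is > 300 kPa, so it is Category CG (Compressed Gas).
Total Category CR: (two 1.08 L containers = 2.16 L) + (three 808 mL containers = 2.424 L) = 4.584 L.
4.584 L is within the rail limit of 5 L for Category CR.
Category CG quantity: 22 units.
22 units ≤ 25 units (rail limit, Category CG) — within limit.
The segregation rule (Category CR with Category LB) does not apply to Category CR with Category CG.
Every hazard category is within its rail limit and no segregation rule is violated.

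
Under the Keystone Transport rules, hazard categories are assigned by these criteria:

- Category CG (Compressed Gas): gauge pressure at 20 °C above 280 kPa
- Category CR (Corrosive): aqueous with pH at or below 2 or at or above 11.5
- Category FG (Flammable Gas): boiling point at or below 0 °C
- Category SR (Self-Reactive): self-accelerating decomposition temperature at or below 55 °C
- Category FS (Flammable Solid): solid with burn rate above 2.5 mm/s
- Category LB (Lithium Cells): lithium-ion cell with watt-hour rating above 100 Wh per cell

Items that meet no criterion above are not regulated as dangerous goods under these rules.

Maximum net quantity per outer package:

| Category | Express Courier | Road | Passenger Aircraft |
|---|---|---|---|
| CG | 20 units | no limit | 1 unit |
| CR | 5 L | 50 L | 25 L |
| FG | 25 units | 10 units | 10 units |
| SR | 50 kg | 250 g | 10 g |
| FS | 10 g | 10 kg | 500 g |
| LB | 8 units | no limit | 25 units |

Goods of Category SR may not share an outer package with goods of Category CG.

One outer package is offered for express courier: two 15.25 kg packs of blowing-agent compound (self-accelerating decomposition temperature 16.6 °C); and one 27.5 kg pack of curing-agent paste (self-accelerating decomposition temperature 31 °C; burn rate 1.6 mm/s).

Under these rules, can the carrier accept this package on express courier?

Blowing-agent compound: self-accelerating decomposition temperature 16.6 °C ≤ 55 °C → Category SR (Self-Reactive).
Curing-agent paste: self-accelerating decomposition temperature 31 °C ≤ 55 °C → Category SR (Self-Reactive).
Total Category SR: (two 15.25 kg packs = 30.5 kg) + 27.5 kg = 58 kg.
That exceeds the Category SR express courier limit of 50 kg.

No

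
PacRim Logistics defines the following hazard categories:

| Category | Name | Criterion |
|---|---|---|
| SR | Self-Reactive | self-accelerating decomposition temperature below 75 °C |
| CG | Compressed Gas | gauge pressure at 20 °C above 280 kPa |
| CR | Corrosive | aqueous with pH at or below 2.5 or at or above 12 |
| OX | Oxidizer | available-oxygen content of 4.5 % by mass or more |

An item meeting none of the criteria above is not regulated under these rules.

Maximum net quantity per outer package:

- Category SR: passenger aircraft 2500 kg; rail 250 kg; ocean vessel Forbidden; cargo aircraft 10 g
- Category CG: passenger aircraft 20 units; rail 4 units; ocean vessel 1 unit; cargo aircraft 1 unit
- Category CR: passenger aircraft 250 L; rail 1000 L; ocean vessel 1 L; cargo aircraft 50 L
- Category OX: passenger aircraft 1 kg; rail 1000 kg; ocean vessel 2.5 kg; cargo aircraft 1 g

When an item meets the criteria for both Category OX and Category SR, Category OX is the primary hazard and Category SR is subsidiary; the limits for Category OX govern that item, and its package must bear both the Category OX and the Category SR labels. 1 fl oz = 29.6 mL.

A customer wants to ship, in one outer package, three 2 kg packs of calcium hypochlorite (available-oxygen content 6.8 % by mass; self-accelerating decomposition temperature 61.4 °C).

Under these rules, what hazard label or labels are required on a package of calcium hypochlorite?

Category OX and SR

With available-oxygen content 6.8 % by mass (≥ 4.5 % by mass), the calcium hypochlorite falls in Category OX.
With self-accelerating decomposition temperature 61.4 °C (< 75 °C), the calcium hypochlorite falls in Category SR.
By the precedence rule Category OX is primary and Category SR is subsidiary, and that rule requires both labels on the package.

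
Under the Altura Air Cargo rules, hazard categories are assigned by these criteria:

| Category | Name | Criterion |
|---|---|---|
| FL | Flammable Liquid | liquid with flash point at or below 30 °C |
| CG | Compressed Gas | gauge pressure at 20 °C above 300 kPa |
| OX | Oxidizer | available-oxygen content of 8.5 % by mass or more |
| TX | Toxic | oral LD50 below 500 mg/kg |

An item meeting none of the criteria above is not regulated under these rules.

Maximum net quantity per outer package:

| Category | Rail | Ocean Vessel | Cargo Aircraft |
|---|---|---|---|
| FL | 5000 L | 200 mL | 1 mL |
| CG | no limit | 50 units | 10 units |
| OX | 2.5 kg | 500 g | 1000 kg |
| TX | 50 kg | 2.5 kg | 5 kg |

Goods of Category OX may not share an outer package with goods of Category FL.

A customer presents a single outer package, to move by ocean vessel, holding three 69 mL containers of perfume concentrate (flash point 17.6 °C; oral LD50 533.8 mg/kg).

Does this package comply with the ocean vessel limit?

No

Perfume concentrate: flash point 17.6 °C ≤ 30 °C → Category FL (Flammable Liquid).
Category FL quantity: three 69 mL containers = 207 mL.
207 mL exceeds the ocean vessel limit of 200 mL for Category FL.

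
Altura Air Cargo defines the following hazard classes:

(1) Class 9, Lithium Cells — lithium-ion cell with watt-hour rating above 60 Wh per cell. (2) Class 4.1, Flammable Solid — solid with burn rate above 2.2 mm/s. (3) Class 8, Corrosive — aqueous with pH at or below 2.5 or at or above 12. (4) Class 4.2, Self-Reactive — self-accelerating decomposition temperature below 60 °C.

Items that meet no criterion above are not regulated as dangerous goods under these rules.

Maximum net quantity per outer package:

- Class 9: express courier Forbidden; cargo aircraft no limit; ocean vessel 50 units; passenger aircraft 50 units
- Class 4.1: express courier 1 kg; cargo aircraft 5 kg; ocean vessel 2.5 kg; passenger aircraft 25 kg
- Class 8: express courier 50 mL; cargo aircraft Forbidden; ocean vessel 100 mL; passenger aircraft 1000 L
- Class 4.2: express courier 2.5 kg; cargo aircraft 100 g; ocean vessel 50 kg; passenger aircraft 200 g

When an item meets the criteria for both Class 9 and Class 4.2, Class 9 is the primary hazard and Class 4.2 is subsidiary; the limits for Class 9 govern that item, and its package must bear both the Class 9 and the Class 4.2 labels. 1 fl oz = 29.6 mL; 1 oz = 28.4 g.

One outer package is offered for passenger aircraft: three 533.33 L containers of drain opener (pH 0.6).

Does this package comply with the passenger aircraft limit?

No

The drain opener has pH 0.6, which is ≤ 2.5, so it is Class 8 (Corrosive).
Class 8 quantity: three 533.33 L containers = 1599.99 L.
1599.99 L > 1000 L (passenger aircraft limit, Class 8) — over the limit.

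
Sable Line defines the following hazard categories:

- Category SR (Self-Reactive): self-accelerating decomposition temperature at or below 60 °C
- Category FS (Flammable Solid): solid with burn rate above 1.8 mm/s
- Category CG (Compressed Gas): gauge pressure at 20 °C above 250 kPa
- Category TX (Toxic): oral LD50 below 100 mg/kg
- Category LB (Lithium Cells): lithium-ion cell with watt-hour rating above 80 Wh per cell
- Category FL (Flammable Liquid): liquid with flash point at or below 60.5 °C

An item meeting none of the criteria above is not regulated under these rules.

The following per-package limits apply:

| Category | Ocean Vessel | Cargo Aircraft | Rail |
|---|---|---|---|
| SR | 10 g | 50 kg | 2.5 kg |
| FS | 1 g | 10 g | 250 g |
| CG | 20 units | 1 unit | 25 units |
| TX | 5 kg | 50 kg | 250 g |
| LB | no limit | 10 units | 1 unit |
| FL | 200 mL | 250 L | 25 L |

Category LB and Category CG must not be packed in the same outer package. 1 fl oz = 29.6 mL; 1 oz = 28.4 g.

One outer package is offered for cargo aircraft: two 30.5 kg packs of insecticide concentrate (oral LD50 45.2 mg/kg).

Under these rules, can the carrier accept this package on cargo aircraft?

No

Oral LD50 45.2 mg/kg meets the Category TX criterion (Toxic), so the insecticide concentrate is Category TX.
Category TX quantity: two 30.5 kg packs = 61 kg.
61 kg exceeds the cargo aircraft limit of 50 kg for Category TX.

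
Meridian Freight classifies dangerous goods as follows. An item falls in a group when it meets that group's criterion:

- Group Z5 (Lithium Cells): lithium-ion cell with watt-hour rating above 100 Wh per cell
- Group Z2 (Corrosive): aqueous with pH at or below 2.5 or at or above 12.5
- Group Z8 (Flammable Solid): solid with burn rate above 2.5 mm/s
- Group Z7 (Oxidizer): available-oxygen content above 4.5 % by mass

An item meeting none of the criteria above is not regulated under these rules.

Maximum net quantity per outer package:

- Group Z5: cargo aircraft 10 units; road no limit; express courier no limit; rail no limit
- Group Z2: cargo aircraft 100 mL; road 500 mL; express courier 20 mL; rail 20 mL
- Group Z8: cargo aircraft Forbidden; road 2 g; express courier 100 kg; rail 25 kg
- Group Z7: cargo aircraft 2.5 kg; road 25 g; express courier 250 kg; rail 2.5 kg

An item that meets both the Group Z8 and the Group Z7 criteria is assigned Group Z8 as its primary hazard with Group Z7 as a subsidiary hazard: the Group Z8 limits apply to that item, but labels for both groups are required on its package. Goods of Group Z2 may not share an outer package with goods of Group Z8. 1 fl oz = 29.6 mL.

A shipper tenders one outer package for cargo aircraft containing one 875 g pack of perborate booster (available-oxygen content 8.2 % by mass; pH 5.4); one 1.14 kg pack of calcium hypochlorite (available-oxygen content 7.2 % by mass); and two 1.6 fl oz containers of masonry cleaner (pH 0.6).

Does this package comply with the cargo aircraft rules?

Yes

Perborate booster: available-oxygen content 8.2 % by mass > 4.5 % by mass → Group Z7 (Oxidizer).
Calcium hypochlorite: available-oxygen content 7.2 % by mass > 4.5 % by mass → Group Z7 (Oxidizer).
The masonry cleaner has pH 0.6, which is ≤ 2.5, so it is Group Z2 (Corrosive).
Group Z2 quantity: two 1.6 fl oz containers = 94.72 mL.
94.72 mL ≤ 100 mL (cargo aircraft limit, Group Z2) — within limit.
Total Group Z7: 875 g + 1.14 kg = 2.015 kg.
2.015 kg ≤ 2.5 kg (cargo aircraft limit, Group Z7) — within limit.
The segregation rule (Group Z2 with Group Z8) does not apply to Group Z2 with Group Z7.
Every hazard group is within its cargo aircraft limit and no segregation rule is violated.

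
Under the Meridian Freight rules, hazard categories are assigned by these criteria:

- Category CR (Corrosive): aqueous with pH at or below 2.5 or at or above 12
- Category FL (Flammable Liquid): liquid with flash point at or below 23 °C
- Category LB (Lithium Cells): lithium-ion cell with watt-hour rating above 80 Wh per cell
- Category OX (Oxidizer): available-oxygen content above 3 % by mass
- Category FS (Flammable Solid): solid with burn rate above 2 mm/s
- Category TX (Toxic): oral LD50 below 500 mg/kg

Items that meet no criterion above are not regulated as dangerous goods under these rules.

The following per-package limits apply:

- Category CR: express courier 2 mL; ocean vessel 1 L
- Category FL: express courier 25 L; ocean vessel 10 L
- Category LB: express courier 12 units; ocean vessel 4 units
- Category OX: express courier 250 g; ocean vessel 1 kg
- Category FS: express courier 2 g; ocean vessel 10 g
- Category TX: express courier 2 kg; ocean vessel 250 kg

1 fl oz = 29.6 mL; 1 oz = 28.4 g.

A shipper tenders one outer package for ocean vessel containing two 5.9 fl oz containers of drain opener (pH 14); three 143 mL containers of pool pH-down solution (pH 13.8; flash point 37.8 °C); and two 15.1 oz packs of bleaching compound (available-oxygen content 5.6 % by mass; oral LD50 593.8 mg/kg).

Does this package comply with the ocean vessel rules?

Yes

With pH 14 (≥ 12), the drain opener falls in Category CR.
Pool pH-down solution: pH 13.8 ≥ 12 → Category CR (Corrosive).
Available-oxygen content 5.6 % by mass meets the Category OX criterion (Oxidizer), so the bleaching compound is Category OX.
Total Category CR: (two 5.9 fl oz containers = 349.28 mL) + (three 143 mL containers = 429 mL) = 778.28 mL.
That is within the Category CR ocean vessel limit of 1 L.
Category OX quantity: two 15.1 oz packs = 857.68 g.
857.68 g ≤ 1 kg (ocean vessel limit, Category OX) — within limit.
Every hazard category is within its ocean vessel limit and no segregation rule is violated.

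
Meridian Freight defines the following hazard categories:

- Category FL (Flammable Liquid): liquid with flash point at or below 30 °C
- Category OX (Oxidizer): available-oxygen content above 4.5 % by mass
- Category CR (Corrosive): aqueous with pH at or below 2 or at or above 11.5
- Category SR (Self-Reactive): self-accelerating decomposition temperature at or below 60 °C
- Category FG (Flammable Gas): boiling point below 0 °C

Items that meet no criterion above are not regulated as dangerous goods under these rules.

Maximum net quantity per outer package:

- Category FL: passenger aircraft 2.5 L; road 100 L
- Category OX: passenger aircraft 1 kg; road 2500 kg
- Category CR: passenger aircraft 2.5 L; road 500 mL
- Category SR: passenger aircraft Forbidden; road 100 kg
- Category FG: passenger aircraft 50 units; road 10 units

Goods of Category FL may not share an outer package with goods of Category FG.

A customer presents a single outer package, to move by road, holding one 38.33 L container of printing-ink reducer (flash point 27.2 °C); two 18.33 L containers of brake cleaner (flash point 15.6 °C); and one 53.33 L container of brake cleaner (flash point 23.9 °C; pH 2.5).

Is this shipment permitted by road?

With flash point 27.2 °C (≤ 30 °C), the printing-ink reducer falls in Category FL.
The brake cleaner has flash point 15.6 °C, which is ≤ 30 °C, so it is Category FL (Flammable Liquid).
Brake cleaner: flash point 23.9 °C ≤ 30 °C → Category FL (Flammable Liquid).
Total Category FL: 38.33 L + (two 18.33 L containers = 36.66 L) + 53.33 L = 128.32 L.
128.32 L > 100 L (road limit, Category FL) — over the limit.

No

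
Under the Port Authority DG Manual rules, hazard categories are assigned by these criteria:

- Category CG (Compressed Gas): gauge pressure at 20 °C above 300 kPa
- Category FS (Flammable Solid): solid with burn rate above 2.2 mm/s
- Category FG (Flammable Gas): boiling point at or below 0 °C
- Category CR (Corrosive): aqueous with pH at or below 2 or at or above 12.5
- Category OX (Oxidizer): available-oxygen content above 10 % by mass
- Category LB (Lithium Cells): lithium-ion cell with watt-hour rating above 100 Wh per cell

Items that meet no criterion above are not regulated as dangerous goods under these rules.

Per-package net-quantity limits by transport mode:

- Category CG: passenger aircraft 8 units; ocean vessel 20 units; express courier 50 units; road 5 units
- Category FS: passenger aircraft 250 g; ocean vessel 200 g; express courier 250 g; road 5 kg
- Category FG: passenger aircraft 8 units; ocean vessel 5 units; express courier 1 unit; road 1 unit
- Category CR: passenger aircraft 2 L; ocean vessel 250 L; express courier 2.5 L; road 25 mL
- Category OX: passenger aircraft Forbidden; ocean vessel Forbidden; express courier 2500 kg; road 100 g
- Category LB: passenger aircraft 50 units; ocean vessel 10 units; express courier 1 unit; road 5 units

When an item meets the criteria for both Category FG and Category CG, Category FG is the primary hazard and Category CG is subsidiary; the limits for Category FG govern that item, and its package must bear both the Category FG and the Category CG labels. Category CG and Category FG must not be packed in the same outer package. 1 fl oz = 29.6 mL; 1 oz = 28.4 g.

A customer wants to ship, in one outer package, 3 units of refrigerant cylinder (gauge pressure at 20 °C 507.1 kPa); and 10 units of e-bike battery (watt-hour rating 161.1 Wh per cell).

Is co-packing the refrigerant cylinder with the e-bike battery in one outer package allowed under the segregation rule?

Refrigerant cylinder: gauge pressure at 20 °C 507.1 kPa > 300 kPa → Category CG (Compressed Gas).
The e-bike battery has watt-hour rating 161.1 Wh per cell, which is > 100 Wh per cell, so it is Category LB (Lithium Cells).
No segregation rule bars Category CG with Category LB.

Yes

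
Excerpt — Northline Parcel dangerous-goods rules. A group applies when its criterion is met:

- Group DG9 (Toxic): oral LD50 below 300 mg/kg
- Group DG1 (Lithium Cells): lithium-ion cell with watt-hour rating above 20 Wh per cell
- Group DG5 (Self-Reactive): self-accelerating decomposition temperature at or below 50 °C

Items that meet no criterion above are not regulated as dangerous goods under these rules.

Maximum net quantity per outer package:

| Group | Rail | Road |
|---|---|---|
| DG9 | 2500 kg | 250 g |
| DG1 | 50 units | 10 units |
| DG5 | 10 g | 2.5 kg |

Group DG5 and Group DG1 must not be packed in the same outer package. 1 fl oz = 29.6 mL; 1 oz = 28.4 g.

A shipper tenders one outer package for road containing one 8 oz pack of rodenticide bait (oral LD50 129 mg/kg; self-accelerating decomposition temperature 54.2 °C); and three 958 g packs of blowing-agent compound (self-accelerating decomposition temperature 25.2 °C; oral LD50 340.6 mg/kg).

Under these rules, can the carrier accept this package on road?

The rodenticide bait has oral LD50 129 mg/kg, which is < 300 mg/kg, so it is Group DG9 (Toxic).
Self-accelerating decomposition temperature 25.2 °C meets the Group DG5 criterion (Self-Reactive), so the blowing-agent compound is Group DG5.
Group DG5 quantity: three 958 g packs = 2.874 kg.
2.874 kg exceeds the road limit of 2.5 kg for Group DG5.
Group DG9 quantity: one 8 oz pack = 227.2 g.
That is within the Group DG9 road limit of 250 g.
The segregation rule (Group DG5 with Group DG1) does not apply to Group DG5 with Group DG9.

No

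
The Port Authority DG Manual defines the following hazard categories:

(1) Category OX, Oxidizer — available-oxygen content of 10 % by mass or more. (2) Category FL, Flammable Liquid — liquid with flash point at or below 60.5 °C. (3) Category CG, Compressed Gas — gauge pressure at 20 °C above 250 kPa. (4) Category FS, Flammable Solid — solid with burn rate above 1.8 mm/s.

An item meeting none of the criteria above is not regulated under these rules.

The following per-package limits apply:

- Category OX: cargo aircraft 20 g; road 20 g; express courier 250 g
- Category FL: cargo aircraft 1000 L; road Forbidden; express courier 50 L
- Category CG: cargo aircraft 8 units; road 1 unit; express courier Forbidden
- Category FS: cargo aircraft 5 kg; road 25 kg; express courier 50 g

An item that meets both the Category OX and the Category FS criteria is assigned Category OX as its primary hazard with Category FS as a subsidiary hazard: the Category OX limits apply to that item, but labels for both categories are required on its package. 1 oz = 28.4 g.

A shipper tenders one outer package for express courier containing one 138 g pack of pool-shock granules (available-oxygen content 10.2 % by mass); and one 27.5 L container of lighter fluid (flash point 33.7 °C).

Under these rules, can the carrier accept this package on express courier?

Pool-shock granules: available-oxygen content 10.2 % by mass ≥ 10 % by mass → Category OX (Oxidizer).
Lighter fluid: flash point 33.7 °C ≤ 60.5 °C → Category FL (Flammable Liquid).
Category OX quantity: 138 g.
138 g ≤ 250 g (express courier limit, Category OX) — within limit.
Category FL quantity: 27.5 L.
27.5 L is within the express courier limit of 50 L for Category FL.
Every hazard category is within its express courier limit and no segregation rule is violated.

Yes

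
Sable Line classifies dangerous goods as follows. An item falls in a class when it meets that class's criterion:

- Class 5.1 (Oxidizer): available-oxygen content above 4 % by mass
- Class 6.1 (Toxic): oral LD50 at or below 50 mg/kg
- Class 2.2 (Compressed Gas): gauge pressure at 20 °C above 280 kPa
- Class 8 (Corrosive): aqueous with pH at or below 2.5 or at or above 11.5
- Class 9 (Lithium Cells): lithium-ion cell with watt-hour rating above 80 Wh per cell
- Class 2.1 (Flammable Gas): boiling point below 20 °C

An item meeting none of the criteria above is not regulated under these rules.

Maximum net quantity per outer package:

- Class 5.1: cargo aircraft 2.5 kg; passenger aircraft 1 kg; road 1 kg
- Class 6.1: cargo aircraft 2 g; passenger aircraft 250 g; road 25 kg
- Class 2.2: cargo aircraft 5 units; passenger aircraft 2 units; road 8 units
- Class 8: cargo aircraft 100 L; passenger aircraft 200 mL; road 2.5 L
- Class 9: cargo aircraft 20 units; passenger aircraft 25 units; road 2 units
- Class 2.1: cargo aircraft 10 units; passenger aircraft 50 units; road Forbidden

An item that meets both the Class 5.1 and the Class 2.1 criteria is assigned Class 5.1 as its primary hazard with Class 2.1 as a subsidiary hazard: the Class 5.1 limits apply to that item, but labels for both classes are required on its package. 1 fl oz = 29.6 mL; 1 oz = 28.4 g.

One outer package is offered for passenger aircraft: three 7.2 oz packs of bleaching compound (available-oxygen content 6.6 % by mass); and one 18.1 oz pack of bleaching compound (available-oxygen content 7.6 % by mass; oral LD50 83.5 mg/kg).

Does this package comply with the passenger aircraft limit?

The bleaching compound has available-oxygen content 6.6 % by mass, which is > 4 % by mass, so it is Class 5.1 (Oxidizer).
Bleaching compound: available-oxygen content 7.6 % by mass > 4 % by mass → Class 5.1 (Oxidizer).
Total Class 5.1: (three 7.2 oz packs = 613.44 g) + (one 18.1 oz pack = 514.04 g) = 1127.48 g.
1127.48 g exceeds the passenger aircraft limit of 1 kg for Class 5.1.

No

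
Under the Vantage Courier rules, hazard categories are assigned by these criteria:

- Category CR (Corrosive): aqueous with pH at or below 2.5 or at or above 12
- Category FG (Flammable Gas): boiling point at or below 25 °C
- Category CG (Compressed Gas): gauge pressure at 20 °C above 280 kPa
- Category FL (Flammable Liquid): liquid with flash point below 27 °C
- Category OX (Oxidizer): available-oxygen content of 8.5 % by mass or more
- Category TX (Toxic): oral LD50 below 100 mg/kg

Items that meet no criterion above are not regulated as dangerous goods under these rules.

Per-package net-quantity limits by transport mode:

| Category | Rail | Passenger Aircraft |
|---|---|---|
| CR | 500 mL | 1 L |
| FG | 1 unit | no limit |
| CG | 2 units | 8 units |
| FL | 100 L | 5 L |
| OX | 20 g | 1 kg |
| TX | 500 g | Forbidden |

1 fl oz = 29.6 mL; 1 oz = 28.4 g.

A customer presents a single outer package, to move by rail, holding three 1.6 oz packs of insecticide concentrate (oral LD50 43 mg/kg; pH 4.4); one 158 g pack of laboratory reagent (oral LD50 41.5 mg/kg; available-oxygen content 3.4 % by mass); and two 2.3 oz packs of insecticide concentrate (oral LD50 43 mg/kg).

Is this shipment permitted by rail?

Yes

Oral LD50 43 mg/kg meets the Category TX criterion (Toxic), so the insecticide concentrate is Category TX.
Oral LD50 41.5 mg/kg meets the Category TX criterion (Toxic), so the laboratory reagent is Category TX.
Insecticide concentrate: oral LD50 43 mg/kg < 100 mg/kg → Category TX (Toxic).
Total Category TX: (three 1.6 oz packs = 136.32 g) + 158 g + (two 2.3 oz packs = 130.64 g) = 424.96 g.
424.96 g is within the rail limit of 500 g for Category TX.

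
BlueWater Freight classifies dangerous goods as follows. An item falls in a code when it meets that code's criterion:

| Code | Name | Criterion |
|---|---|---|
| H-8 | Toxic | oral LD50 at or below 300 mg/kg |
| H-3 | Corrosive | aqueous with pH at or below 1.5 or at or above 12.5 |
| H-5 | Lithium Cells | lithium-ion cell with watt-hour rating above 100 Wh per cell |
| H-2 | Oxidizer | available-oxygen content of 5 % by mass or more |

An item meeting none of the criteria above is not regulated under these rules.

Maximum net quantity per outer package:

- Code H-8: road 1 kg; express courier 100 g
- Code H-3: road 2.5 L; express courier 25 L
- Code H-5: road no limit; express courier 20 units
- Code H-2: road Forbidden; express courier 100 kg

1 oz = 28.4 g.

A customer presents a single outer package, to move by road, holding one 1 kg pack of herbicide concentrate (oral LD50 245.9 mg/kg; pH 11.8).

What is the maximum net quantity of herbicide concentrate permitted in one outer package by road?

The herbicide concentrate has oral LD50 245.9 mg/kg, which is ≤ 300 mg/kg, so it is Code H-8 (Toxic).
The road limit for Code H-8 is 1 kg.

1 kg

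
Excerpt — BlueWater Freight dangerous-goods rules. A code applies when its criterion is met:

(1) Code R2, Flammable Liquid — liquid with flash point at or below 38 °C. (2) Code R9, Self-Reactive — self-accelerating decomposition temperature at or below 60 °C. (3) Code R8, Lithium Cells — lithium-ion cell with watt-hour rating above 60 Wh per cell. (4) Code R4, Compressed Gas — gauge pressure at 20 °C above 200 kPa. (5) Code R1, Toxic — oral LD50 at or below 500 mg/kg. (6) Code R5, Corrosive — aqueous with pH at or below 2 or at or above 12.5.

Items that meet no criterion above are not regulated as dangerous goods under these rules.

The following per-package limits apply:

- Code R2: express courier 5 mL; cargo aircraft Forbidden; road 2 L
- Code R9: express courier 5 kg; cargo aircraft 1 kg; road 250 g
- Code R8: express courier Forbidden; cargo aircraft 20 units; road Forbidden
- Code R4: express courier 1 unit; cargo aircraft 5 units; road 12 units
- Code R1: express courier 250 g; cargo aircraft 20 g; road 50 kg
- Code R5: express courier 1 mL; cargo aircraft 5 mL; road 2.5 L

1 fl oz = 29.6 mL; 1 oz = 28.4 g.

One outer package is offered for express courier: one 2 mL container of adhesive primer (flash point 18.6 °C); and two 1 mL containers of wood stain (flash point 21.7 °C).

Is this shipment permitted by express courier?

Flash point 18.6 °C meets the Code R2 criterion (Flammable Liquid), so the adhesive primer is Code R2.
The wood stain has flash point 21.7 °C, which is ≤ 38 °C, so it is Code R2 (Flammable Liquid).
Code R2 net quantity: 2 mL + (two 1 mL containers = 2 mL) = 4 mL.
4 mL ≤ 5 mL (express courier limit, Code R2) — within limit.

Yes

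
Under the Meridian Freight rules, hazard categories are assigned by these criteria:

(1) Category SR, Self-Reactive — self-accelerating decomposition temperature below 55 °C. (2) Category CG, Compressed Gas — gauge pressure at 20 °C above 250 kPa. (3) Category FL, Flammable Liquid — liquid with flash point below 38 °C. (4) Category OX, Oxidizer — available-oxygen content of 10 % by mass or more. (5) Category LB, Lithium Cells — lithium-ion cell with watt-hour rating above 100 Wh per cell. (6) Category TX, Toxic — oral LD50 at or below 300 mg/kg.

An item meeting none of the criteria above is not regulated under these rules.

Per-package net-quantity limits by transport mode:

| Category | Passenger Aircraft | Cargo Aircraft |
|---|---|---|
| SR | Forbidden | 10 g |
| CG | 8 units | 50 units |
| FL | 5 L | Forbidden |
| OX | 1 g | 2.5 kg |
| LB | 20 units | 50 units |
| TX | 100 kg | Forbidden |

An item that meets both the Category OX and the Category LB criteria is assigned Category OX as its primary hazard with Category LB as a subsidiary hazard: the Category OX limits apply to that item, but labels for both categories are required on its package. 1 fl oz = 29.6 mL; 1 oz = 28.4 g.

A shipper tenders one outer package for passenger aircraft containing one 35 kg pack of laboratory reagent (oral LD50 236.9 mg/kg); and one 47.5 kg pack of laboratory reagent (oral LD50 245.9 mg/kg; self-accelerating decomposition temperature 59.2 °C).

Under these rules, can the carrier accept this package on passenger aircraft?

Laboratory reagent: oral LD50 236.9 mg/kg ≤ 300 mg/kg → Category TX (Toxic).
The laboratory reagent has oral LD50 245.9 mg/kg, which is ≤ 300 mg/kg, so it is Category TX (Toxic).
Category TX net quantity: 35 kg + 47.5 kg = 82.5 kg.
82.5 kg ≤ 100 kg (passenger aircraft limit, Category TX) — within limit.

Yes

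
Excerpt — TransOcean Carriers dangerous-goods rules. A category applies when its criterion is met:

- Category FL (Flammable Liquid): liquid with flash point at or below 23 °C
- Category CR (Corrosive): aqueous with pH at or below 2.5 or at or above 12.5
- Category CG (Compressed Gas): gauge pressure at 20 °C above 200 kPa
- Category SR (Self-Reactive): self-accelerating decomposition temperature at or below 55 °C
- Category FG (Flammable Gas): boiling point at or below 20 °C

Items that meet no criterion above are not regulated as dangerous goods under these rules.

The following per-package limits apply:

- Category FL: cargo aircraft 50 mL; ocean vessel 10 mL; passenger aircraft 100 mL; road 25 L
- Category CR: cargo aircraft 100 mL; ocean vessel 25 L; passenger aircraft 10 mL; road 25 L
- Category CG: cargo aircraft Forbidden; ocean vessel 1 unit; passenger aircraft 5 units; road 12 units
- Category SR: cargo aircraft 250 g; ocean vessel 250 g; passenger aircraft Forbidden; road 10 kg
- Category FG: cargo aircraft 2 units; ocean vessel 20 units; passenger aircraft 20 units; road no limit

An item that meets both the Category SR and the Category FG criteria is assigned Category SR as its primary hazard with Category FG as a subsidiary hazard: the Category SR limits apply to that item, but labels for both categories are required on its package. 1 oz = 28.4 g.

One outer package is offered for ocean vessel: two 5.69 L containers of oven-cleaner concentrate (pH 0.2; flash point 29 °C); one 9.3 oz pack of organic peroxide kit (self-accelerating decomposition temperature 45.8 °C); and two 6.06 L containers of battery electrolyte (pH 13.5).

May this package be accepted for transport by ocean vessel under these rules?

No

Oven-cleaner concentrate: pH 0.2 ≤ 2.5 → Category CR (Corrosive).
Self-accelerating decomposition temperature 45.8 °C meets the Category SR criterion (Self-Reactive), so the organic peroxide kit is Category SR.
With pH 13.5 (≥ 12.5), the battery electrolyte falls in Category CR.
Category CR net quantity: (two 5.69 L containers = 11.38 L) + (two 6.06 L containers = 12.12 L) = 23.5 L.
23.5 L ≤ 25 L (ocean vessel limit, Category CR) — within limit.
Category SR quantity: one 9.3 oz pack = 264.12 g.
264.12 g exceeds the ocean vessel limit of 250 g for Category SR.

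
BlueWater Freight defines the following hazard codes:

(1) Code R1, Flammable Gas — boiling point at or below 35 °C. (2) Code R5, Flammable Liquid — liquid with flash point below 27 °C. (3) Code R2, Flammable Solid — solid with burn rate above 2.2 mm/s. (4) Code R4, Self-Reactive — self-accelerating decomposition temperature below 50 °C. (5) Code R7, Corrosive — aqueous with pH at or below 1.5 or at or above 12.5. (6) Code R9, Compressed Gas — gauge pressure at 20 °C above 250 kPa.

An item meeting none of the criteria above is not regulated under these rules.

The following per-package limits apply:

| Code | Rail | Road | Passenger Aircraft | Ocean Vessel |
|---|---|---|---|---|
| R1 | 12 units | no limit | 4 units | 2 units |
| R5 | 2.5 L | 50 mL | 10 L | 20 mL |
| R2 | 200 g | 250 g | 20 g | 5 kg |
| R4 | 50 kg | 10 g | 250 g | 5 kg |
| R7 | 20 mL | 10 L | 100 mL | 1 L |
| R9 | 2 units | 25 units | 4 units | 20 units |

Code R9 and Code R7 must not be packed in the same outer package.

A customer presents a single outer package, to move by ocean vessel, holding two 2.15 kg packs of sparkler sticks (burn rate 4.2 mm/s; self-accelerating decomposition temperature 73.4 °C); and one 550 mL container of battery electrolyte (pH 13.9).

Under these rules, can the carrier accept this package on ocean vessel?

Yes

With burn rate 4.2 mm/s (> 2.2 mm/s), the sparkler sticks fall in Code R2.
With pH 13.9 (≥ 12.5), the battery electrolyte falls in Code R7.
Code R2 quantity: two 2.15 kg packs = 4.3 kg.
4.3 kg is within the ocean vessel limit of 5 kg for Code R2.
Code R7 quantity: 550 mL.
That is within the Code R7 ocean vessel limit of 1 L.
The segregation rule (Code R9 with Code R7) does not apply to Code R2 with Code R7.
Every hazard code is within its ocean vessel limit and no segregation rule is violated.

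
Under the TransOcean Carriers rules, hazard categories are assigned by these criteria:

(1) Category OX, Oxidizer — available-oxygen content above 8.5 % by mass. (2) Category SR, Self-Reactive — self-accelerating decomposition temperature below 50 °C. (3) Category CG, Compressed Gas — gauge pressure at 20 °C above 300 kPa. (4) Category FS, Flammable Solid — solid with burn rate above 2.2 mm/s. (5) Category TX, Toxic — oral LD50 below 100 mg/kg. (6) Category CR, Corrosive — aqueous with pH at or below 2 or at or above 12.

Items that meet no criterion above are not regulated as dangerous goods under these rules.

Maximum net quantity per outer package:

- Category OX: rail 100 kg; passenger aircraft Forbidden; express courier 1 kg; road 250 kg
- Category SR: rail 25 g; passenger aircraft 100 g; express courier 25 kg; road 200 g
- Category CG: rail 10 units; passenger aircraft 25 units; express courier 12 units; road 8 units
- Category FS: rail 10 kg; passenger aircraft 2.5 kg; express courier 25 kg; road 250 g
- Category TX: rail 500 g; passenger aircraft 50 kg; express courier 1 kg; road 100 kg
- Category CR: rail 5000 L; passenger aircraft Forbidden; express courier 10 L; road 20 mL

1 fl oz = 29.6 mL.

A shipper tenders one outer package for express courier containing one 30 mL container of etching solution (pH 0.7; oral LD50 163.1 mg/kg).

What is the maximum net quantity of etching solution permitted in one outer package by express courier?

The etching solution has pH 0.7, which is ≤ 2, so it is Category CR (Corrosive).
The express courier limit for Category CR is 10 L.

10 L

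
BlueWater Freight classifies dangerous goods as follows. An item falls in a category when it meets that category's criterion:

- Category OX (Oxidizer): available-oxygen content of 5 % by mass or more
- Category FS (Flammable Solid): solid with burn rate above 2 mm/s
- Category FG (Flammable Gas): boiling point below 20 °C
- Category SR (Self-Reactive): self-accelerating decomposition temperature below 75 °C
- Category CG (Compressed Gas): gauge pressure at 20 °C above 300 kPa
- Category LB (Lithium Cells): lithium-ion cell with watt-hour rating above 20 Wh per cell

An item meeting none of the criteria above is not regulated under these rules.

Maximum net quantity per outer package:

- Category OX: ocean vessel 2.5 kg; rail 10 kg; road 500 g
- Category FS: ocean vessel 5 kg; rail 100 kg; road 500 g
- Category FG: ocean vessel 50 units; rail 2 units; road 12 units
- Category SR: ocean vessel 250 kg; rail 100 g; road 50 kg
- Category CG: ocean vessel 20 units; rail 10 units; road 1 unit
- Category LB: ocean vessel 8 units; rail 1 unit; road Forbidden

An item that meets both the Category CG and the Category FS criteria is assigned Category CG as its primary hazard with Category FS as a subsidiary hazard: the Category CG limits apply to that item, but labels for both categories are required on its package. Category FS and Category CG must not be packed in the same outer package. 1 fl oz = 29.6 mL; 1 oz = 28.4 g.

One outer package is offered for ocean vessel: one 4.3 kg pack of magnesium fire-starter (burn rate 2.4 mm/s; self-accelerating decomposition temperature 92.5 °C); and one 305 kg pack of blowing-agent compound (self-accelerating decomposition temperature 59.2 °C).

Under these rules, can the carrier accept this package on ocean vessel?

With burn rate 2.4 mm/s (> 2 mm/s), the magnesium fire-starter falls in Category FS.
With self-accelerating decomposition temperature 59.2 °C (< 75 °C), the blowing-agent compound falls in Category SR.
Category SR quantity: 305 kg.
That exceeds the Category SR ocean vessel limit of 250 kg.
Category FS quantity: 4.3 kg.
That is within the Category FS ocean vessel limit of 5 kg.
The segregation rule (Category FS with Category CG) does not apply to Category SR with Category FS.

No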